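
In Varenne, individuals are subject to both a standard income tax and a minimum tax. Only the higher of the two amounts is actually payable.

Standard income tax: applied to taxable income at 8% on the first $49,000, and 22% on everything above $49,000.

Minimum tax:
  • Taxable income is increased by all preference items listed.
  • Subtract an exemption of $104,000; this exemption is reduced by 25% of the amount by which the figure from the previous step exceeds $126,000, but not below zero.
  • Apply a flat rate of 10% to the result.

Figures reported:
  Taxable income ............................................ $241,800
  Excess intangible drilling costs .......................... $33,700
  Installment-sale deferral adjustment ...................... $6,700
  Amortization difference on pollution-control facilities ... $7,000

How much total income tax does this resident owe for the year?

Standard income tax:
  $49,000 × 8% = $3,920
  $192,800 × 22% = $42,416
  → $46,336

Minimum tax:
  Adjusted income: $241,800 + $33,700 + $6,700 + $7,000 = $289,200
  Exemption: $104,000 − 25% × ($289,200 − $126,000) = $104,000 − $40,800 = $63,200
  Base: $289,200 − $63,200 = $226,000
  $226,000 × 10% = $22,600

$46,336 > $22,600, so the standard income tax governs.

$46,336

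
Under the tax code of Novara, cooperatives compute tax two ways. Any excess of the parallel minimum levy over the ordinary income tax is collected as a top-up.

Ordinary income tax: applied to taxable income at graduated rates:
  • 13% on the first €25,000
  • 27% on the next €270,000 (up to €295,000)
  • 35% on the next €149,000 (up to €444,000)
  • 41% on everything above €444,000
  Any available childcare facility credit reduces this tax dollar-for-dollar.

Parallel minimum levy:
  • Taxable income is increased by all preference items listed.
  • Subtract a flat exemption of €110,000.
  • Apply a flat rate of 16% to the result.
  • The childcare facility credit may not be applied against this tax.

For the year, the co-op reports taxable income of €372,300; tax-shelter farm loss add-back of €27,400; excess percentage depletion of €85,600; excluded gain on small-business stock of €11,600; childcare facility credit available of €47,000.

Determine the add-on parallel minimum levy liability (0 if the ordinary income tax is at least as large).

€5,699

Parallel minimum levy:
  Adjusted income: €372,300 + €27,400 + €85,600 + €11,600 = €496,900
  Less exemption €110,000 → base €386,900
  €386,900 × 16% = €61,904

Ordinary income tax:
  €25,000 × 13% = €3,250
  €270,000 × 27% = €72,900
  €77,300 × 35% = €27,055
  → €103,205
  Less childcare facility credit €47,000 → €56,205

Excess of parallel minimum levy over ordinary income tax: €61,904 − €56,205 = €5,699.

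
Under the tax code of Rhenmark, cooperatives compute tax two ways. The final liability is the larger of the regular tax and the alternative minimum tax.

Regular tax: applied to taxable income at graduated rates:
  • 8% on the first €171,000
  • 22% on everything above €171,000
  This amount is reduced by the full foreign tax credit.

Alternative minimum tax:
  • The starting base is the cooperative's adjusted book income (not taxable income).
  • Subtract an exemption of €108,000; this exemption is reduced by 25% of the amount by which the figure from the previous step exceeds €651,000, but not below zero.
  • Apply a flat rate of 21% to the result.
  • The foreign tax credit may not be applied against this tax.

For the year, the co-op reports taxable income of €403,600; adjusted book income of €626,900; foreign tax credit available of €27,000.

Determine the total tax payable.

€108,969

Alternative minimum tax:
  Base (adjusted book income): €626,900
  Exemption: €626,900 ≤ €651,000, so full €108,000 applies
  Base: €626,900 − €108,000 = €518,900
  €518,900 × 21% = €108,969

Regular tax:
  €171,000 × 8% = €13,680
  €232,600 × 22% = €51,172
  → €64,852
  Less foreign tax credit €27,000 → €37,852

€108,969 > €37,852, so the alternative minimum tax is the binding amount.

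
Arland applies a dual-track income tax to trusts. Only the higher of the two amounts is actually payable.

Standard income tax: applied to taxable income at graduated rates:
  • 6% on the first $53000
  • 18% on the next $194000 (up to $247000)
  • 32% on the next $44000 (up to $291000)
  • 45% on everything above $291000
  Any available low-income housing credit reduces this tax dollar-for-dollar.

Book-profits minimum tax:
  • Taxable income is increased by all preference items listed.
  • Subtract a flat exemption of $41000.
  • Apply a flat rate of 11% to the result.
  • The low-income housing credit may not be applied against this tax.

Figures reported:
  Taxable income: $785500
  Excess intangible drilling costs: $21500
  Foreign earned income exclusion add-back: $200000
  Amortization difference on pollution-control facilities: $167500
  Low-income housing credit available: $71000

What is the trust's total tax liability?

$203705

Book-profits minimum tax:
  Adjusted income: $785500 + $21500 + $200000 + $167500 = $1174500
  Less exemption $41000 → base $1133500
  $1133500 × 11% = $124685

Standard income tax:
  $53000 × 6% = $3180
  $194000 × 18% = $34920
  $44000 × 32% = $14080
  $494500 × 45% = $222525
  → $274705
  Less low-income housing credit $71000 → $203705

$203705 > $124685, so the standard income tax governs.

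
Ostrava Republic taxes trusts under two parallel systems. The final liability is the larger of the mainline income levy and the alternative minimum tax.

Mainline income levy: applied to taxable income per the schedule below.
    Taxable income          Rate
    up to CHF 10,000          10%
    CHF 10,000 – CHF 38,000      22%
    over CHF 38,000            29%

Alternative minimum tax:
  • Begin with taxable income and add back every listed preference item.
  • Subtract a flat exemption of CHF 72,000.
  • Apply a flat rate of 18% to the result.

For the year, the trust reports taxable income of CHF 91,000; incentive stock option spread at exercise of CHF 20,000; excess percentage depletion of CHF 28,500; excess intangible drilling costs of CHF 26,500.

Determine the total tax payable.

CHF 22,530

Mainline income levy:
  CHF 10,000 × 10% = CHF 1,000
  CHF 28,000 × 22% = CHF 6,160
  CHF 53,000 × 29% = CHF 15,370
  → CHF 22,530

Alternative minimum tax:
  Adjusted income: CHF 91,000 + CHF 20,000 + CHF 28,500 + CHF 26,500 = CHF 166,000
  Less exemption CHF 72,000 → base CHF 94,000
  CHF 94,000 × 18% = CHF 16,920

CHF 22,530 > CHF 16,920, so the mainline income levy governs.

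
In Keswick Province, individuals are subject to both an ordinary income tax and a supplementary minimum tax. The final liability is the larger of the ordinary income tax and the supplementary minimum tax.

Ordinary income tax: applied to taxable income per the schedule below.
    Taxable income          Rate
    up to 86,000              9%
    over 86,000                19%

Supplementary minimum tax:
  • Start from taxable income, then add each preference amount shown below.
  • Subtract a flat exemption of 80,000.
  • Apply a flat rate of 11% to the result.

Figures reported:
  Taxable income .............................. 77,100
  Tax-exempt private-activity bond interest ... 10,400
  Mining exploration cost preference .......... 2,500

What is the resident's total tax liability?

6,939

Ordinary income tax:
  77,100 × 9% = 6,939

Supplementary minimum tax:
  Adjusted income: 77,100 + 10,400 + 2,500 = 90,000
  Less exemption 80,000 → base 10,000
  10,000 × 11% = 1,100

6,939 > 1,100, so the ordinary income tax governs.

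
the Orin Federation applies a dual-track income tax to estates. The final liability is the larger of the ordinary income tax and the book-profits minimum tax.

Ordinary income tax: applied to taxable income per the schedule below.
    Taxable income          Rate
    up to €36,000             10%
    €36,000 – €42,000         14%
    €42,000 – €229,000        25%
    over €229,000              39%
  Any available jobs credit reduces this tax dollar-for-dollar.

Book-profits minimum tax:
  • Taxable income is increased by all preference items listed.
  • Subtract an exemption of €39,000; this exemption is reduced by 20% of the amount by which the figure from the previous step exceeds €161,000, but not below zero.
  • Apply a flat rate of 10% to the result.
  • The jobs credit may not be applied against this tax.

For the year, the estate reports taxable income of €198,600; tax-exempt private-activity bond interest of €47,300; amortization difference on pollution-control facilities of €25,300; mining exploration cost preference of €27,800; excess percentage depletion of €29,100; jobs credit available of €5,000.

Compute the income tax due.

€38,590

Ordinary income tax:
  €36,000 × 10% = €3,600
  €6,000 × 14% = €840
  €156,600 × 25% = €39,150
  → €43,590
  Less jobs credit €5,000 → €38,590

Book-profits minimum tax:
  Adjusted income: €198,600 + €47,300 + €25,300 + €27,800 + €29,100 = €328,100
  Exemption: €39,000 − 20% × (€328,100 − €161,000) = €39,000 − €33,420 = €5,580
  Base: €328,100 − €5,580 = €322,520
  €322,520 × 10% = €32,252

€38,590 > €32,252, so the ordinary income tax governs.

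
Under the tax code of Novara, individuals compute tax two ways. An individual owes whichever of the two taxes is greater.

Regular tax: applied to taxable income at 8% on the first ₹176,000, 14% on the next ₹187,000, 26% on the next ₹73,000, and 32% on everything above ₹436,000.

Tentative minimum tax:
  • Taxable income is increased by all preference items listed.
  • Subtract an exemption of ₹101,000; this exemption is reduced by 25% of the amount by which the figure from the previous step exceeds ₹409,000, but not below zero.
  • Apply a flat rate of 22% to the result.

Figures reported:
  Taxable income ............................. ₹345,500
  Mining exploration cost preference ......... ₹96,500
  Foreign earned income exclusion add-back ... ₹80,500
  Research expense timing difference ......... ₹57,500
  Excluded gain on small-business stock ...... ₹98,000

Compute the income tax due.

₹141,735

Regular tax:
  ₹176,000 × 8% = ₹14,080
  ₹169,500 × 14% = ₹23,730
  → ₹37,810

Tentative minimum tax:
  Adjusted income: ₹345,500 + ₹96,500 + ₹80,500 + ₹57,500 + ₹98,000 = ₹678,000
  Exemption: ₹101,000 − 25% × (₹678,000 − ₹409,000) = ₹101,000 − ₹67,250 = ₹33,750
  Base: ₹678,000 − ₹33,750 = ₹644,250
  ₹644,250 × 22% = ₹141,735

₹141,735 > ₹37,810, so the tentative minimum tax is the binding amount.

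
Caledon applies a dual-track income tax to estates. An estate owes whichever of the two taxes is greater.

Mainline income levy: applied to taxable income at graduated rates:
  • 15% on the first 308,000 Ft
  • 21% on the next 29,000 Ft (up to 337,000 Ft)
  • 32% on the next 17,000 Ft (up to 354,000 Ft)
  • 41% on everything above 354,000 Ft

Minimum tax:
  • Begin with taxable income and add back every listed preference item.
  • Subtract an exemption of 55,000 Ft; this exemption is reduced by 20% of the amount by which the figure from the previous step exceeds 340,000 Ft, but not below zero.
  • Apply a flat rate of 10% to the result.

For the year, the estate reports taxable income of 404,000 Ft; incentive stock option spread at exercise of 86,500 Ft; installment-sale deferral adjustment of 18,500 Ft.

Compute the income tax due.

78,230 Ft

Minimum tax:
  Adjusted income: 404,000 Ft + 86,500 Ft + 18,500 Ft = 509,000 Ft
  Exemption: 55,000 Ft − 20% × (509,000 Ft − 340,000 Ft) = 55,000 Ft − 33,800 Ft = 21,200 Ft
  Base: 509,000 Ft − 21,200 Ft = 487,800 Ft
  487,800 Ft × 10% = 48,780 Ft

Mainline income levy:
  308,000 Ft × 15% = 46,200 Ft
  29,000 Ft × 21% = 6,090 Ft
  17,000 Ft × 32% = 5,440 Ft
  50,000 Ft × 41% = 20,500 Ft
  → 78,230 Ft

78,230 Ft > 48,780 Ft, so the mainline income levy governs.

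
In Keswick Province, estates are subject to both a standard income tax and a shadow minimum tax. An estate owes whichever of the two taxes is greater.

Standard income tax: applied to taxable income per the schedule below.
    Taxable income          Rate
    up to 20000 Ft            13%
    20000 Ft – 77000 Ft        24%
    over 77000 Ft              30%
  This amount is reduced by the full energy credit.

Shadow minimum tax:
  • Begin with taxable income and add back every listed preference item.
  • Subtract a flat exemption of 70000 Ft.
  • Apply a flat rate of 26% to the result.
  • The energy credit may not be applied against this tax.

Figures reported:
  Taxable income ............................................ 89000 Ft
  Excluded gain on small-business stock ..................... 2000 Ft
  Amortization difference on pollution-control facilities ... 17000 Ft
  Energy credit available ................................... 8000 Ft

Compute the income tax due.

11880 Ft

Shadow minimum tax:
  Adjusted income: 89000 Ft + 2000 Ft + 17000 Ft = 108000 Ft
  Less exemption 70000 Ft → base 38000 Ft
  38000 Ft × 26% = 9880 Ft

Standard income tax:
  20000 Ft × 13% = 2600 Ft
  57000 Ft × 24% = 13680 Ft
  12000 Ft × 30% = 3600 Ft
  → 19880 Ft
  Less energy credit 8000 Ft → 11880 Ft

11880 Ft > 9880 Ft, so the standard income tax governs.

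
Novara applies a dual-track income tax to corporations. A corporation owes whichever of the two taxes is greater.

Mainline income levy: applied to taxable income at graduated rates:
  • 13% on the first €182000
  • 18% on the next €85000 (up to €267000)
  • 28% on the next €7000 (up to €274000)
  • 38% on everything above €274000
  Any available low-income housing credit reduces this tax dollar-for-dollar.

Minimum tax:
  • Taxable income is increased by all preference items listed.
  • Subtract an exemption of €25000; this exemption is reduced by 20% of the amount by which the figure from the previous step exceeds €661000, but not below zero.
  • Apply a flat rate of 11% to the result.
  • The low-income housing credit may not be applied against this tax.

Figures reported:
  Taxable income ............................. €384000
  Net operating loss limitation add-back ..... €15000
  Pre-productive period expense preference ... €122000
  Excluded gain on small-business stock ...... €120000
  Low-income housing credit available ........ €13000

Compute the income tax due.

Minimum tax:
  Adjusted income: €384000 + €15000 + €122000 + €120000 = €641000
  Exemption: €641000 ≤ €661000, so full €25000 applies
  Base: €641000 − €25000 = €616000
  €616000 × 11% = €67760

Mainline income levy:
  €182000 × 13% = €23660
  €85000 × 18% = €15300
  €7000 × 28% = €1960
  €110000 × 38% = €41800
  → €82720
  Less low-income housing credit €13000 → €69720

€69720 > €67760, so the mainline income levy governs.

€69720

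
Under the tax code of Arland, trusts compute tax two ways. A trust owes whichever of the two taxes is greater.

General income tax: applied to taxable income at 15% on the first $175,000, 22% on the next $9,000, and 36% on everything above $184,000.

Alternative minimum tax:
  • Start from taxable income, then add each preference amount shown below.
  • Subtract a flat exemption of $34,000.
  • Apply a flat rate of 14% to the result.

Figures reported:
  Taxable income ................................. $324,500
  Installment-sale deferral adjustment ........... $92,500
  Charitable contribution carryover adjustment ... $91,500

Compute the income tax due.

General income tax:
  $175,000 × 15% = $26,250
  $9,000 × 22% = $1,980
  $140,500 × 36% = $50,580
  → $78,810

Alternative minimum tax:
  Adjusted income: $324,500 + $92,500 + $91,500 = $508,500
  Less exemption $34,000 → base $474,500
  $474,500 × 14% = $66,430

$78,810 > $66,430, so the general income tax governs.

$78,810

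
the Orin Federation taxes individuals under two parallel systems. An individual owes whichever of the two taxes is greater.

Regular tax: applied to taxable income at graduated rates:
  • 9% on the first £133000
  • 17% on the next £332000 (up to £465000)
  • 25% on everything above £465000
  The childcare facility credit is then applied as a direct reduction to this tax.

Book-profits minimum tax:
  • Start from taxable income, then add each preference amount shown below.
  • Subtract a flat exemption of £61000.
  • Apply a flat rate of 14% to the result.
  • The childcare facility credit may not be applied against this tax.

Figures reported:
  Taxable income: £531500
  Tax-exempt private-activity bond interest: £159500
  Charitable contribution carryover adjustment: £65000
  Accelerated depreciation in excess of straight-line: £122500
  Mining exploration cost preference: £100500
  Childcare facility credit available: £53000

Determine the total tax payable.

Book-profits minimum tax:
  Adjusted income: £531500 + £159500 + £65000 + £122500 + £100500 = £979000
  Less exemption £61000 → base £918000
  £918000 × 14% = £128520

Regular tax:
  £133000 × 9% = £11970
  £332000 × 17% = £56440
  £66500 × 25% = £16625
  → £85035
  Less childcare facility credit £53000 → £32035

£128520 > £32035, so the book-profits minimum tax is the binding amount.

£128520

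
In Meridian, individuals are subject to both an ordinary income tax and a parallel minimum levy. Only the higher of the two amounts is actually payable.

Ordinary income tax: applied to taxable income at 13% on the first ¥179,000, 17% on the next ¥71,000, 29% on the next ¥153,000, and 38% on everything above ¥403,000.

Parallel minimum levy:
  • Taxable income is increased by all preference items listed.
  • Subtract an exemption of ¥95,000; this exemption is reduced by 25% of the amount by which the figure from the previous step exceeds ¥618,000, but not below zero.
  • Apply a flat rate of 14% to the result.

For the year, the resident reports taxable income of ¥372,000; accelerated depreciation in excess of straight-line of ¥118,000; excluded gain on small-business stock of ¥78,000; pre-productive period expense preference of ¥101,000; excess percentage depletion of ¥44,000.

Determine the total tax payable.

Parallel minimum levy:
  Adjusted income: ¥372,000 + ¥118,000 + ¥78,000 + ¥101,000 + ¥44,000 = ¥713,000
  Exemption: ¥95,000 − 25% × (¥713,000 − ¥618,000) = ¥95,000 − ¥23,750 = ¥71,250
  Base: ¥713,000 − ¥71,250 = ¥641,750
  ¥641,750 × 14% = ¥89,845

Ordinary income tax:
  ¥179,000 × 13% = ¥23,270
  ¥71,000 × 17% = ¥12,070
  ¥122,000 × 29% = ¥35,380
  → ¥70,720

¥89,845 > ¥70,720, so the parallel minimum levy is the binding amount.

¥89,845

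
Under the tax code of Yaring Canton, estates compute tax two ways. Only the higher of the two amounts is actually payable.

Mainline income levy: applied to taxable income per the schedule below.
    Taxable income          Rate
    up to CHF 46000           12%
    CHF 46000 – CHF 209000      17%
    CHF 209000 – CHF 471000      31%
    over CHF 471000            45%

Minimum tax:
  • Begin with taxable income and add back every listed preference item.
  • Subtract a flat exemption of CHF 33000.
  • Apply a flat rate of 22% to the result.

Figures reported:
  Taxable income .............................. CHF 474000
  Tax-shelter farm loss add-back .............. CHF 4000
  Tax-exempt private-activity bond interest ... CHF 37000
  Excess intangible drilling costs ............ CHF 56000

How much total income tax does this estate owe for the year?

CHF 118360

Mainline income levy:
  CHF 46000 × 12% = CHF 5520
  CHF 163000 × 17% = CHF 27710
  CHF 262000 × 31% = CHF 81220
  CHF 3000 × 45% = CHF 1350
  → CHF 115800

Minimum tax:
  Adjusted income: CHF 474000 + CHF 4000 + CHF 37000 + CHF 56000 = CHF 571000
  Less exemption CHF 33000 → base CHF 538000
  CHF 538000 × 22% = CHF 118360

CHF 118360 > CHF 115800, so the minimum tax is the binding amount.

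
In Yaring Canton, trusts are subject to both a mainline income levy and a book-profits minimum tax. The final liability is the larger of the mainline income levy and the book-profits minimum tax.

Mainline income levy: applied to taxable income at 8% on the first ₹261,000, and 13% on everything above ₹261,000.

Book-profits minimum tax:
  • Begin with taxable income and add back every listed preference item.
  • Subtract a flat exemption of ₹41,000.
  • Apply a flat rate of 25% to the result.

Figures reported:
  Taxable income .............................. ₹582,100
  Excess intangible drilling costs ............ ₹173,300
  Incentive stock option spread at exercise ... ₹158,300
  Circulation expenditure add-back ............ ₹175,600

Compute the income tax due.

Book-profits minimum tax:
  Adjusted income: ₹582,100 + ₹173,300 + ₹158,300 + ₹175,600 = ₹1,089,300
  Less exemption ₹41,000 → base ₹1,048,300
  ₹1,048,300 × 25% = ₹262,075

Mainline income levy:
  ₹261,000 × 8% = ₹20,880
  ₹321,100 × 13% = ₹41,743
  → ₹62,623

₹262,075 > ₹62,623, so the book-profits minimum tax is the binding amount.

₹262,075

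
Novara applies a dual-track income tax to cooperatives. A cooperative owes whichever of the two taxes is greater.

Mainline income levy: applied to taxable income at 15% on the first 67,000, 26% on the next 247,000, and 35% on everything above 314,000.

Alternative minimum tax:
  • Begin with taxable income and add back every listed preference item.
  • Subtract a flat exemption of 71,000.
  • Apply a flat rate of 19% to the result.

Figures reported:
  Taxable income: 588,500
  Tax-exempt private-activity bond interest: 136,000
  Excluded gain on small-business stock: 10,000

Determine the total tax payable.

170,345

Alternative minimum tax:
  Adjusted income: 588,500 + 136,000 + 10,000 = 734,500
  Less exemption 71,000 → base 663,500
  663,500 × 19% = 126,065

Mainline income levy:
  67,000 × 15% = 10,050
  247,000 × 26% = 64,220
  274,500 × 35% = 96,075
  → 170,345

170,345 > 126,065, so the mainline income levy governs.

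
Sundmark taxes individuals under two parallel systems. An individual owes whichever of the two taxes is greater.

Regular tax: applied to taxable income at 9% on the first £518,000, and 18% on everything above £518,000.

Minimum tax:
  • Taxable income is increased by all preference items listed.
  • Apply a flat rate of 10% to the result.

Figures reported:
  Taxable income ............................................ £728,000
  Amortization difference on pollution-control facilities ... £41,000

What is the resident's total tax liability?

£84,420

Regular tax:
  £518,000 × 9% = £46,620
  £210,000 × 18% = £37,800
  → £84,420

Minimum tax:
  Adjusted income: £728,000 + £41,000 = £769,000
  £769,000 × 10% = £76,900

£84,420 > £76,900, so the regular tax governs.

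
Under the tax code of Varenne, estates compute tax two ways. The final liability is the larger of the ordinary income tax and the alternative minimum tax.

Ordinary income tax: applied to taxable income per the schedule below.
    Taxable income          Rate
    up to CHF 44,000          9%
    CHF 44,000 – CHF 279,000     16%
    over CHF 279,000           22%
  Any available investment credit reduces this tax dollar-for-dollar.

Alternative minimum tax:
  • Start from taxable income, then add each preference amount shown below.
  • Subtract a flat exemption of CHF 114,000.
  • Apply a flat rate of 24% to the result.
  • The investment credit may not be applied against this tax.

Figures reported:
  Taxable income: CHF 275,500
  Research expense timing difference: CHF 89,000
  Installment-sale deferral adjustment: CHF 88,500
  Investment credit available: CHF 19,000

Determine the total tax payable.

Alternative minimum tax:
  Adjusted income: CHF 275,500 + CHF 89,000 + CHF 88,500 = CHF 453,000
  Less exemption CHF 114,000 → base CHF 339,000
  CHF 339,000 × 24% = CHF 81,360

Ordinary income tax:
  CHF 44,000 × 9% = CHF 3,960
  CHF 231,500 × 16% = CHF 37,040
  → CHF 41,000
  Less investment credit CHF 19,000 → CHF 22,000

CHF 81,360 > CHF 22,000, so the alternative minimum tax is the binding amount.

CHF 81,360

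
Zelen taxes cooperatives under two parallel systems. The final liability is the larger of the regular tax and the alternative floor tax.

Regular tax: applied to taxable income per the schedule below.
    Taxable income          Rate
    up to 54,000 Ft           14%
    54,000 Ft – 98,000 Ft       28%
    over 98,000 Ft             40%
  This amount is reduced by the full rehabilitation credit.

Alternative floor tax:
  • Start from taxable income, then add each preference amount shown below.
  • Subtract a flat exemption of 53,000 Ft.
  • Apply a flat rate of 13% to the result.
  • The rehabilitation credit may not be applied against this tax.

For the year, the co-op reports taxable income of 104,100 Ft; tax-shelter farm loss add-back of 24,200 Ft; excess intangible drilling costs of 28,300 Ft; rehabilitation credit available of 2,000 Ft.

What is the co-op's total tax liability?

Regular tax:
  54,000 Ft × 14% = 7,560 Ft
  44,000 Ft × 28% = 12,320 Ft
  6,100 Ft × 40% = 2,440 Ft
  → 22,320 Ft
  Less rehabilitation credit 2,000 Ft → 20,320 Ft

Alternative floor tax:
  Adjusted income: 104,100 Ft + 24,200 Ft + 28,300 Ft = 156,600 Ft
  Less exemption 53,000 Ft → base 103,600 Ft
  103,600 Ft × 13% = 13,468 Ft

20,320 Ft > 13,468 Ft, so the regular tax governs.

20,320 Ft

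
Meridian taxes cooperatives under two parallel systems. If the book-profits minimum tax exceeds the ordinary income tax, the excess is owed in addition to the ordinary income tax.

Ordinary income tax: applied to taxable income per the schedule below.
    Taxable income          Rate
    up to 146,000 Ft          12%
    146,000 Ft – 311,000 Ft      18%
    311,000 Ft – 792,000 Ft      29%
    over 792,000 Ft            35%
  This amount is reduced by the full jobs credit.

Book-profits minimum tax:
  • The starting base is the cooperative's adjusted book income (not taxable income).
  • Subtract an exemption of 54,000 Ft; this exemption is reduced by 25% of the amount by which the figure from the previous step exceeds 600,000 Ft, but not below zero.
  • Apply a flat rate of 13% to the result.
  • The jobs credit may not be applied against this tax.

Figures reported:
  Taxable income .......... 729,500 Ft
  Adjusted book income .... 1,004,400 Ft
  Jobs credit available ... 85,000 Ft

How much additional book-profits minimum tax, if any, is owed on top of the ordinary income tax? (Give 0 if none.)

46,987 Ft

Ordinary income tax:
  146,000 Ft × 12% = 17,520 Ft
  165,000 Ft × 18% = 29,700 Ft
  418,500 Ft × 29% = 121,365 Ft
  → 168,585 Ft
  Less jobs credit 85,000 Ft → 83,585 Ft

Book-profits minimum tax:
  Base (adjusted book income): 1,004,400 Ft
  Exemption: 25% × (1,004,400 Ft − 600,000 Ft) = 101,100 Ft ≥ 54,000 Ft, so the exemption is fully phased out
  Base: 1,004,400 Ft − 0 Ft = 1,004,400 Ft
  1,004,400 Ft × 13% = 130,572 Ft

Excess of book-profits minimum tax over ordinary income tax: 130,572 Ft − 83,585 Ft = 46,987 Ft.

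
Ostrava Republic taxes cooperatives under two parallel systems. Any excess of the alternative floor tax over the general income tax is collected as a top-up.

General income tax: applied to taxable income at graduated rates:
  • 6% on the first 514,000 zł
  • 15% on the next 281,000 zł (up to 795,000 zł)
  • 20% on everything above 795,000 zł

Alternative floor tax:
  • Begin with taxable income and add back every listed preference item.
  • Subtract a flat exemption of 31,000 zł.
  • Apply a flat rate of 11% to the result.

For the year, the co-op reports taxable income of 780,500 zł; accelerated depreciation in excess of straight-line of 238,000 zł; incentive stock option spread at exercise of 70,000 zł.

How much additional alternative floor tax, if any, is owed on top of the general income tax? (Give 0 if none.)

45,510 zł

Alternative floor tax:
  Adjusted income: 780,500 zł + 238,000 zł + 70,000 zł = 1,088,500 zł
  Less exemption 31,000 zł → base 1,057,500 zł
  1,057,500 zł × 11% = 116,325 zł

General income tax:
  514,000 zł × 6% = 30,840 zł
  266,500 zł × 15% = 39,975 zł
  → 70,815 zł

Excess of alternative floor tax over general income tax: 116,325 zł − 70,815 zł = 45,510 zł.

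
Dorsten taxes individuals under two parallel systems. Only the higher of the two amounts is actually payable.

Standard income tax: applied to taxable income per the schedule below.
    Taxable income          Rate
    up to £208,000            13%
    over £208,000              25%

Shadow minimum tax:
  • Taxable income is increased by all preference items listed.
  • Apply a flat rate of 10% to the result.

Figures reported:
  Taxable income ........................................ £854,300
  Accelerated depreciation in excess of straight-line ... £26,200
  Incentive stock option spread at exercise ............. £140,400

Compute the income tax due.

Shadow minimum tax:
  Adjusted income: £854,300 + £26,200 + £140,400 = £1,020,900
  £1,020,900 × 10% = £102,090

Standard income tax:
  £208,000 × 13% = £27,040
  £646,300 × 25% = £161,575
  → £188,615

£188,615 > £102,090, so the standard income tax governs.

£188,615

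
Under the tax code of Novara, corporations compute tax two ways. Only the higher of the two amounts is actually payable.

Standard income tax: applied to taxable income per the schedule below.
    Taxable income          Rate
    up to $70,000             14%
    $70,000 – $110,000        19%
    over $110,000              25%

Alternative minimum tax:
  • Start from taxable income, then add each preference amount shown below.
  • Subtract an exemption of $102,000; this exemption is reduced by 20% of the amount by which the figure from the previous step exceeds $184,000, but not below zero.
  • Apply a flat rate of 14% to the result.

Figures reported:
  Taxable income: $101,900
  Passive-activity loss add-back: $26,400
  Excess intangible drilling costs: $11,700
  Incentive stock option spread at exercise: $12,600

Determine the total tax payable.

Alternative minimum tax:
  Adjusted income: $101,900 + $26,400 + $11,700 + $12,600 = $152,600
  Exemption: $152,600 ≤ $184,000, so full $102,000 applies
  Base: $152,600 − $102,000 = $50,600
  $50,600 × 14% = $7,084

Standard income tax:
  $70,000 × 14% = $9,800
  $31,900 × 19% = $6,061
  → $15,861

$15,861 > $7,084, so the standard income tax governs.

$15,861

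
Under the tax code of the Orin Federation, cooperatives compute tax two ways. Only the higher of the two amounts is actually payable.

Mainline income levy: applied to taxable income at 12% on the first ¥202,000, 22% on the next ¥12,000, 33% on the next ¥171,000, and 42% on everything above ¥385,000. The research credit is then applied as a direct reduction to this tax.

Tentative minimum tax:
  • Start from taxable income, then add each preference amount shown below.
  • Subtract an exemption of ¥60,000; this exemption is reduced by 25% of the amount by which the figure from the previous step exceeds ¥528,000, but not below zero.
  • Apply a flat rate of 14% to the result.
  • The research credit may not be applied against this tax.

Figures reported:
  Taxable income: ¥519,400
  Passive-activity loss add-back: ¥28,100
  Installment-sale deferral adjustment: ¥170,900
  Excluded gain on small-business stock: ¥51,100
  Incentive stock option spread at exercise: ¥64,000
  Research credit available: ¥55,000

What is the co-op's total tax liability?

Mainline income levy:
  ¥202,000 × 12% = ¥24,240
  ¥12,000 × 22% = ¥2,640
  ¥171,000 × 33% = ¥56,430
  ¥134,400 × 42% = ¥56,448
  → ¥139,758
  Less research credit ¥55,000 → ¥84,758

Tentative minimum tax:
  Adjusted income: ¥519,400 + ¥28,100 + ¥170,900 + ¥51,100 + ¥64,000 = ¥833,500
  Exemption: 25% × (¥833,500 − ¥528,000) = ¥76,375 ≥ ¥60,000, so the exemption is fully phased out
  Base: ¥833,500 − ¥0 = ¥833,500
  ¥833,500 × 14% = ¥116,690

¥116,690 > ¥84,758, so the tentative minimum tax is the binding amount.

¥116,690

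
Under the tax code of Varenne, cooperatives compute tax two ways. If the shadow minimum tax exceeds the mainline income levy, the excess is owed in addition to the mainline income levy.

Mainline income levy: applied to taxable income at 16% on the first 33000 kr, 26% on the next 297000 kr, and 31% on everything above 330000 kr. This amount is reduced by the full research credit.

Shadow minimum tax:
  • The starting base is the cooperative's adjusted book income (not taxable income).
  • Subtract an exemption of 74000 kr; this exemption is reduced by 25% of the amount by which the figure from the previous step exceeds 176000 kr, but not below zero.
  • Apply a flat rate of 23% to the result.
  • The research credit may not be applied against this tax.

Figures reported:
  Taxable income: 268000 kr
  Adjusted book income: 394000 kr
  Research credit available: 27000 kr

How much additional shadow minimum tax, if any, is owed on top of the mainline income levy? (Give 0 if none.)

Shadow minimum tax:
  Base (adjusted book income): 394000 kr
  Exemption: 74000 kr − 25% × (394000 kr − 176000 kr) = 74000 kr − 54500 kr = 19500 kr
  Base: 394000 kr − 19500 kr = 374500 kr
  374500 kr × 23% = 86135 kr

Mainline income levy:
  33000 kr × 16% = 5280 kr
  235000 kr × 26% = 61100 kr
  → 66380 kr
  Less research credit 27000 kr → 39380 kr

Excess of shadow minimum tax over mainline income levy: 86135 kr − 39380 kr = 46755 kr.

46755 kr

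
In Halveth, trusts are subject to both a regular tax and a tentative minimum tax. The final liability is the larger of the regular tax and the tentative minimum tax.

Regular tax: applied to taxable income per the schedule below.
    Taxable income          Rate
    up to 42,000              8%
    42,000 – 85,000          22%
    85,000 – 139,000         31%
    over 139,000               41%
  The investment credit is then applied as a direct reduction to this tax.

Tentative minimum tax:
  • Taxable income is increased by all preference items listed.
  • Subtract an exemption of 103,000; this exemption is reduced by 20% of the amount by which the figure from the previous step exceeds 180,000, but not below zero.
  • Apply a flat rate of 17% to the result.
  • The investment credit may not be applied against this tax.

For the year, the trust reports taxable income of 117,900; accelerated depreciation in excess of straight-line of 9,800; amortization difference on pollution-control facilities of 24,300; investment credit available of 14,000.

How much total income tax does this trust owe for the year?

9,019

Regular tax:
  42,000 × 8% = 3,360
  43,000 × 22% = 9,460
  32,900 × 31% = 10,199
  → 23,019
  Less investment credit 14,000 → 9,019

Tentative minimum tax:
  Adjusted income: 117,900 + 9,800 + 24,300 = 152,000
  Exemption: 152,000 ≤ 180,000, so full 103,000 applies
  Base: 152,000 − 103,000 = 49,000
  49,000 × 17% = 8,330

9,019 > 8,330, so the regular tax governs.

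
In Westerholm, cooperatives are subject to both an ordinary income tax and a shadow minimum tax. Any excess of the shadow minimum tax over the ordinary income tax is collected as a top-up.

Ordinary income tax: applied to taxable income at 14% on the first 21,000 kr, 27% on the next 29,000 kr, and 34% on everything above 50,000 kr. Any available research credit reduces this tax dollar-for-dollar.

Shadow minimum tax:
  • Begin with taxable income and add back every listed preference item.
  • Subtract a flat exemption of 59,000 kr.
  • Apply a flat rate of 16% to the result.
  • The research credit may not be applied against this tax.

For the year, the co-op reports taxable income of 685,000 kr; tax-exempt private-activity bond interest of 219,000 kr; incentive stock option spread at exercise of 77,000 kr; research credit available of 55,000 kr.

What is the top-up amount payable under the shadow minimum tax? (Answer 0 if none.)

0 kr

Ordinary income tax:
  21,000 kr × 14% = 2,940 kr
  29,000 kr × 27% = 7,830 kr
  635,000 kr × 34% = 215,900 kr
  → 226,670 kr
  Less research credit 55,000 kr → 171,670 kr

Shadow minimum tax:
  Adjusted income: 685,000 kr + 219,000 kr + 77,000 kr = 981,000 kr
  Less exemption 59,000 kr → base 922,000 kr
  922,000 kr × 16% = 147,520 kr

147,520 kr ≤ 171,670 kr, so no add-on is due.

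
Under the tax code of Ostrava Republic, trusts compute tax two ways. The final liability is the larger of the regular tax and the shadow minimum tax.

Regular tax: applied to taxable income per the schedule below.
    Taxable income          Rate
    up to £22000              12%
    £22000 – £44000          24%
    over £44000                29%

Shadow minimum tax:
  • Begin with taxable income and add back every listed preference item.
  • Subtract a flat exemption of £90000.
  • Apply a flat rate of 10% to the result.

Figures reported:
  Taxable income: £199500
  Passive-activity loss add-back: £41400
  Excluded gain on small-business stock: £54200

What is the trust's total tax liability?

Regular tax:
  £22000 × 12% = £2640
  £22000 × 24% = £5280
  £155500 × 29% = £45095
  → £53015

Shadow minimum tax:
  Adjusted income: £199500 + £41400 + £54200 = £295100
  Less exemption £90000 → base £205100
  £205100 × 10% = £20510

£53015 > £20510, so the regular tax governs.

£53015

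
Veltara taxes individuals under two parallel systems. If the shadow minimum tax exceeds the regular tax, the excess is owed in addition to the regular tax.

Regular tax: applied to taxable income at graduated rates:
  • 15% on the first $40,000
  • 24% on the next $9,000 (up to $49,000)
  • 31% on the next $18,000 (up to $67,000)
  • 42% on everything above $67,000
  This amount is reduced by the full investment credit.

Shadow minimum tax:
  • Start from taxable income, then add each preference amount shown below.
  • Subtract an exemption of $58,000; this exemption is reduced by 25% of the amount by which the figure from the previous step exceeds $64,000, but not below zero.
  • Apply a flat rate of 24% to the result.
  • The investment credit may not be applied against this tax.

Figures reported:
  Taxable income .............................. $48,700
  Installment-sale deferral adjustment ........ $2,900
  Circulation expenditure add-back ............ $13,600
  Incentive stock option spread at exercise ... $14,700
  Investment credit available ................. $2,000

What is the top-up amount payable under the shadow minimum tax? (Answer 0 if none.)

$122

Shadow minimum tax:
  Adjusted income: $48,700 + $2,900 + $13,600 + $14,700 = $79,900
  Exemption: $58,000 − 25% × ($79,900 − $64,000) = $58,000 − $3,975 = $54,025
  Base: $79,900 − $54,025 = $25,875
  $25,875 × 24% = $6,210

Regular tax:
  $40,000 × 15% = $6,000
  $8,700 × 24% = $2,088
  → $8,088
  Less investment credit $2,000 → $6,088

Excess of shadow minimum tax over regular tax: $6,210 − $6,088 = $122.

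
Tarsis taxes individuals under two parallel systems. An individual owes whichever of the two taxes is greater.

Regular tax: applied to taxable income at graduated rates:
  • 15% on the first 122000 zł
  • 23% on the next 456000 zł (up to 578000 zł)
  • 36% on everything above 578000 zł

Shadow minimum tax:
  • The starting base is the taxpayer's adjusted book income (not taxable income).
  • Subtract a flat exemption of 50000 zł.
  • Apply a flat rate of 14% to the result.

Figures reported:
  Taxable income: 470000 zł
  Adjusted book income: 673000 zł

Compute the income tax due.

98340 zł

Regular tax:
  122000 zł × 15% = 18300 zł
  348000 zł × 23% = 80040 zł
  → 98340 zł

Shadow minimum tax:
  Base (adjusted book income): 673000 zł
  Less exemption 50000 zł → base 623000 zł
  623000 zł × 14% = 87220 zł

98340 zł > 87220 zł, so the regular tax governs.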